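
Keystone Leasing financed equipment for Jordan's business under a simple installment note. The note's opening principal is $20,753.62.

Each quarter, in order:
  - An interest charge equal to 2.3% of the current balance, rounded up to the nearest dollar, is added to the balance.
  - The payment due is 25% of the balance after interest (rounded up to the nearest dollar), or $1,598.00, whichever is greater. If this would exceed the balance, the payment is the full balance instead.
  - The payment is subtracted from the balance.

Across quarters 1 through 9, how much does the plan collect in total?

$22,566.62

# | Opening | Interest | Payment | End bal
1 | $20,753.62 | $478.00 | $5,308.00 | $15,923.62
2 | $15,923.62 | $367.00 | $4,073.00 | $12,217.62
3 | $12,217.62 | $282.00 | $3,125.00 | $9,374.62
4 | $9,374.62 | $216.00 | $2,398.00 | $7,192.62
5 | $7,192.62 | $166.00 | $1,840.00 | $5,518.62
6 | $5,518.62 | $127.00 | $1,598.00 | $4,047.62
7 | $4,047.62 | $94.00 | $1,598.00 | $2,543.62
8 | $2,543.62 | $59.00 | $1,598.00 | $1,004.62
9 | $1,004.62 | $24.00 | $1,028.62 | $0.00
Total paid: $22,566.62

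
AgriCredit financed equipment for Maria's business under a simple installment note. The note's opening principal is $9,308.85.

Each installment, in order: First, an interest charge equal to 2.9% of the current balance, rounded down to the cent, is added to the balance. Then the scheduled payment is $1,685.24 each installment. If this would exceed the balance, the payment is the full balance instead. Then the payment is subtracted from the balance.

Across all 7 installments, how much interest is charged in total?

$984.86

Installment 1: $9,308.85 +$269.95 interest = $9,578.80; pay $1,685.24 → $7,893.56
Installment 2: $7,893.56 +$228.91 interest = $8,122.47; pay $1,685.24 → $6,437.23
Installment 3: $6,437.23 +$186.67 interest = $6,623.90; pay $1,685.24 → $4,938.66
Installment 4: $4,938.66 +$143.22 interest = $5,081.88; pay $1,685.24 → $3,396.64
Installment 5: $3,396.64 +$98.50 interest = $3,495.14; pay $1,685.24 → $1,809.90
Installment 6: $1,809.90 +$52.48 interest = $1,862.38; pay $1,685.24 → $177.14
Installment 7: $177.14 +$5.13 interest = $182.27; pay $182.27 → $0.00
Total interest: $269.95 + $228.91 + $186.67 + $143.22 + $98.50 + $52.48 + $5.13 = $984.86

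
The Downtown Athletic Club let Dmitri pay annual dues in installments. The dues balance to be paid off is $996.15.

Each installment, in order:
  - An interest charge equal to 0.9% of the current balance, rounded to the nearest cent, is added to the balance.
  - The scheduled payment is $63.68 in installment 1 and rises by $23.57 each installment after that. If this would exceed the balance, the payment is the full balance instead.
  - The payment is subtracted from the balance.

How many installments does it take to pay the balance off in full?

# | Opening | Interest | Payment | End bal
1 | $996.15 | $8.97 | $63.68 | $941.44
2 | $941.44 | $8.47 | $87.25 | $862.66
3 | $862.66 | $7.76 | $110.82 | $759.60
4 | $759.60 | $6.84 | $134.39 | $632.05
5 | $632.05 | $5.69 | $157.96 | $479.78
6 | $479.78 | $4.32 | $181.53 | $302.57
7 | $302.57 | $2.72 | $205.10 | $100.19
8 | $100.19 | $0.90 | $101.09 | $0.00
Balance reaches $0.00 in installment 8.

8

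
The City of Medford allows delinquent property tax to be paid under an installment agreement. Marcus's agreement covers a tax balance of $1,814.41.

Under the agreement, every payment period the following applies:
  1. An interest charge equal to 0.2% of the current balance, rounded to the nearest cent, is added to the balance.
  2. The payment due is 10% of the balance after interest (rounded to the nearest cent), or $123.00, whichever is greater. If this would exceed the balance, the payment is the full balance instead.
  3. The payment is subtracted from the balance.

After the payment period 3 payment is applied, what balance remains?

$1,330.66

Payment period 1: opening $1,814.41; interest $3.63 → $1,818.04; payment $181.80; balance $1,636.24
Payment period 2: opening $1,636.24; interest $3.27 → $1,639.51; payment $163.95; balance $1,475.56
Payment period 3: opening $1,475.56; interest $2.95 → $1,478.51; payment $147.85; balance $1,330.66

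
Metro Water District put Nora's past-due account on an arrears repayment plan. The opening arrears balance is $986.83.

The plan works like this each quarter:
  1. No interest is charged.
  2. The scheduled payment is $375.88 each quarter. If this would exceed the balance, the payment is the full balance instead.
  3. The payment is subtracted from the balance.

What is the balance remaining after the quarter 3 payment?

Quarter 1: opening $986.83; payment $375.88; balance $610.95
Quarter 2: opening $610.95; payment $375.88; balance $235.07
Quarter 3: opening $235.07; payment $235.07; balance $0.00

$0.00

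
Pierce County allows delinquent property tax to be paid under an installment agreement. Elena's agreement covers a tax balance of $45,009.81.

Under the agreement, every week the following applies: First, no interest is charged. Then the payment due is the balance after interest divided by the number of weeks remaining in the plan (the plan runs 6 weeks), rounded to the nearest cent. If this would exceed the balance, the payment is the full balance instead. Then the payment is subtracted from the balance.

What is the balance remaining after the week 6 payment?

$0.00

# | Opening | Payment | End bal
1 | $45,009.81 | $7,501.64 | $37,508.17
2 | $37,508.17 | $7,501.63 | $30,006.54
3 | $30,006.54 | $7,501.64 | $22,504.90
4 | $22,504.90 | $7,501.63 | $15,003.27
5 | $15,003.27 | $7,501.64 | $7,501.63
6 | $7,501.63 | $7,501.63 | $0.00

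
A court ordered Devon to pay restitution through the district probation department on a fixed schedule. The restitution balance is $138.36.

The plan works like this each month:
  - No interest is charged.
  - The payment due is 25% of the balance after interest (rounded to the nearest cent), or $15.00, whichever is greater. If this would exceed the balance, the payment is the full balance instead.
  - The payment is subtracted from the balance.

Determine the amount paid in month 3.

$19.46

# | Opening | Payment | End bal
1 | $138.36 | $34.59 | $103.77
2 | $103.77 | $25.94 | $77.83
3 | $77.83 | $19.46 | $58.37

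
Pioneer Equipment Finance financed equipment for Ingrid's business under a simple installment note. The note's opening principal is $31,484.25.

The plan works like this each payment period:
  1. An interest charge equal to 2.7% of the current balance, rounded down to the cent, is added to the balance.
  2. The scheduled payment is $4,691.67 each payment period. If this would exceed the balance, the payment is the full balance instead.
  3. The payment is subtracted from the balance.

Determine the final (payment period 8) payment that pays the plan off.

$2,376.63

Payment period 1: opening $31,484.25; interest $850.07 → $32,334.32; payment $4,691.67; balance $27,642.65
Payment period 2: opening $27,642.65; interest $746.35 → $28,389.00; payment $4,691.67; balance $23,697.33
Payment period 3: opening $23,697.33; interest $639.82 → $24,337.15; payment $4,691.67; balance $19,645.48
Payment period 4: opening $19,645.48; interest $530.42 → $20,175.90; payment $4,691.67; balance $15,484.23
Payment period 5: opening $15,484.23; interest $418.07 → $15,902.30; payment $4,691.67; balance $11,210.63
Payment period 6: opening $11,210.63; interest $302.68 → $11,513.31; payment $4,691.67; balance $6,821.64
Payment period 7: opening $6,821.64; interest $184.18 → $7,005.82; payment $4,691.67; balance $2,314.15
Payment period 8: opening $2,314.15; interest $62.48 → $2,376.63; payment $2,376.63; balance $0.00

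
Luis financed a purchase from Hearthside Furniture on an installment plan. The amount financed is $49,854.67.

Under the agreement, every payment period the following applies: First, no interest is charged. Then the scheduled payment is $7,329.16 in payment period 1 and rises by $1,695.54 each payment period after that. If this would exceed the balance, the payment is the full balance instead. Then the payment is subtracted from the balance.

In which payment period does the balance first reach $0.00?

Payment period 1: opening $49,854.67; payment $7,329.16; balance $42,525.51
Payment period 2: opening $42,525.51; payment $9,024.70; balance $33,500.81
Payment period 3: opening $33,500.81; payment $10,720.24; balance $22,780.57
Payment period 4: opening $22,780.57; payment $12,415.78; balance $10,364.79
Payment period 5: opening $10,364.79; payment $10,364.79; balance $0.00
Balance reaches $0.00 in payment period 5.

5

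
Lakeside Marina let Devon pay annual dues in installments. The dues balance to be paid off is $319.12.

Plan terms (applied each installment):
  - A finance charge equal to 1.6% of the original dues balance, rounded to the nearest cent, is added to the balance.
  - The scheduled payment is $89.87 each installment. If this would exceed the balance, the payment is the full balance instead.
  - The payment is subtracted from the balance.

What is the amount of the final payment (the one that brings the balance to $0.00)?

Installment 1: $319.12 +$5.11 interest = $324.23; pay $89.87 → $234.36
Installment 2: $234.36 +$5.11 interest = $239.47; pay $89.87 → $149.60
Installment 3: $149.60 +$5.11 interest = $154.71; pay $89.87 → $64.84
Installment 4: $64.84 +$5.11 interest = $69.95; pay $69.95 → $0.00

$69.95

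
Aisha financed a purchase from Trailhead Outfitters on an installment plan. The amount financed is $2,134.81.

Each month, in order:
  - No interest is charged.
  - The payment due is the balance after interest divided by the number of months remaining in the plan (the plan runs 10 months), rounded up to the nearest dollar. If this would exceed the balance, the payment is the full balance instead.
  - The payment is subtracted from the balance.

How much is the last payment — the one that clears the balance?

Month 1: $2,134.81 − $214.00 → $1,920.81
Month 2: $1,920.81 − $214.00 → $1,706.81
Month 3: $1,706.81 − $214.00 → $1,492.81
Month 4: $1,492.81 − $214.00 → $1,278.81
Month 5: $1,278.81 − $214.00 → $1,064.81
Month 6: $1,064.81 − $213.00 → $851.81
Month 7: $851.81 − $213.00 → $638.81
Month 8: $638.81 − $213.00 → $425.81
Month 9: $425.81 − $213.00 → $212.81
Month 10: $212.81 − $212.81 → $0.00

$212.81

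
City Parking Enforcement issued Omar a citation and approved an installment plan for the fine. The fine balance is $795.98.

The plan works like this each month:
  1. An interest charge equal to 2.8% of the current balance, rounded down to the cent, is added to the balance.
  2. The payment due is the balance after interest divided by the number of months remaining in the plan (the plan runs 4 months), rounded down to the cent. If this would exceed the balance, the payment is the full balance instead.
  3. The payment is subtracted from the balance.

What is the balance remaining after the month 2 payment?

$420.59

Month 1: opening $795.98; interest $22.28 → $818.26; payment $204.56; balance $613.70
Month 2: opening $613.70; interest $17.18 → $630.88; payment $210.29; balance $420.59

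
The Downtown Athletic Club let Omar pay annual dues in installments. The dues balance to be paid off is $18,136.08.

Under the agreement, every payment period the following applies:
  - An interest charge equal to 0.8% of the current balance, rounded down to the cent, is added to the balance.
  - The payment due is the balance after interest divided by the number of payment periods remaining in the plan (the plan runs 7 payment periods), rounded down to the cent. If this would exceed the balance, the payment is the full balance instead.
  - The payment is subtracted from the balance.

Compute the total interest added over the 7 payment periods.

Payment period 1: opening $18,136.08; interest $145.08 → $18,281.16; payment $2,611.59; balance $15,669.57
Payment period 2: opening $15,669.57; interest $125.35 → $15,794.92; payment $2,632.48; balance $13,162.44
Payment period 3: opening $13,162.44; interest $105.29 → $13,267.73; payment $2,653.54; balance $10,614.19
Payment period 4: opening $10,614.19; interest $84.91 → $10,699.10; payment $2,674.77; balance $8,024.33
Payment period 5: opening $8,024.33; interest $64.19 → $8,088.52; payment $2,696.17; balance $5,392.35
Payment period 6: opening $5,392.35; interest $43.13 → $5,435.48; payment $2,717.74; balance $2,717.74
Payment period 7: opening $2,717.74; interest $21.74 → $2,739.48; payment $2,739.48; balance $0.00
Total interest: $145.08 + $125.35 + $105.29 + $84.91 + $64.19 + $43.13 + $21.74 = $589.69

$589.69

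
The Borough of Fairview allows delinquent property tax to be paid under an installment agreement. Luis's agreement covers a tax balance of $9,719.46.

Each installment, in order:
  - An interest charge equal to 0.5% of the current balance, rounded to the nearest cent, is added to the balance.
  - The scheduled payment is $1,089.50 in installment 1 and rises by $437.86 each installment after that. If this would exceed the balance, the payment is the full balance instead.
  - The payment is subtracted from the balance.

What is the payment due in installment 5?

$2,840.94

Installment 1: $9,719.46 +$48.60 interest = $9,768.06; pay $1,089.50 → $8,678.56
Installment 2: $8,678.56 +$43.39 interest = $8,721.95; pay $1,527.36 → $7,194.59
Installment 3: $7,194.59 +$35.97 interest = $7,230.56; pay $1,965.22 → $5,265.34
Installment 4: $5,265.34 +$26.33 interest = $5,291.67; pay $2,403.08 → $2,888.59
Installment 5: $2,888.59 +$14.44 interest = $2,903.03; pay $2,840.94 → $62.09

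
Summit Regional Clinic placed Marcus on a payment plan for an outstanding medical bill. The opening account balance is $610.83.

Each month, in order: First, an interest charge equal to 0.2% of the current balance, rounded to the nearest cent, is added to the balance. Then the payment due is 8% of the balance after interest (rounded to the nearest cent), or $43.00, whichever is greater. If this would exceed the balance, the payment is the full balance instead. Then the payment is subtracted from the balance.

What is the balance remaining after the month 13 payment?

Month 1: $610.83 +$1.22 interest = $612.05; pay $48.96 → $563.09
Month 2: $563.09 +$1.13 interest = $564.22; pay $45.14 → $519.08
Month 3: $519.08 +$1.04 interest = $520.12; pay $43.00 → $477.12
Month 4: $477.12 +$0.95 interest = $478.07; pay $43.00 → $435.07
Month 5: $435.07 +$0.87 interest = $435.94; pay $43.00 → $392.94
Month 6: $392.94 +$0.79 interest = $393.73; pay $43.00 → $350.73
Month 7: $350.73 +$0.70 interest = $351.43; pay $43.00 → $308.43
Month 8: $308.43 +$0.62 interest = $309.05; pay $43.00 → $266.05
Month 9: $266.05 +$0.53 interest = $266.58; pay $43.00 → $223.58
Month 10: $223.58 +$0.45 interest = $224.03; pay $43.00 → $181.03
Month 11: $181.03 +$0.36 interest = $181.39; pay $43.00 → $138.39
Month 12: $138.39 +$0.28 interest = $138.67; pay $43.00 → $95.67
Month 13: $95.67 +$0.19 interest = $95.86; pay $43.00 → $52.86

$52.86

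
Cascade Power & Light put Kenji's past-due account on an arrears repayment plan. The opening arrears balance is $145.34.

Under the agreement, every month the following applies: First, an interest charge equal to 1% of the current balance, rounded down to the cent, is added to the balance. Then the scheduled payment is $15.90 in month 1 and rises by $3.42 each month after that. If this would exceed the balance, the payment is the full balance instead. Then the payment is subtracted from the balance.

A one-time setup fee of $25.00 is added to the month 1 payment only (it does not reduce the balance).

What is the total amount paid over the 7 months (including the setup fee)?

Month 1: opening $145.34; interest $1.45 → $146.79; payment $15.90 (+ $25.00 fee); balance $130.89
Month 2: opening $130.89; interest $1.30 → $132.19; payment $19.32; balance $112.87
Month 3: opening $112.87; interest $1.12 → $113.99; payment $22.74; balance $91.25
Month 4: opening $91.25; interest $0.91 → $92.16; payment $26.16; balance $66.00
Month 5: opening $66.00; interest $0.66 → $66.66; payment $29.58; balance $37.08
Month 6: opening $37.08; interest $0.37 → $37.45; payment $33.00; balance $4.45
Month 7: opening $4.45; interest $0.04 → $4.49; payment $4.49; balance $0.00
Total paid: $176.19

$176.19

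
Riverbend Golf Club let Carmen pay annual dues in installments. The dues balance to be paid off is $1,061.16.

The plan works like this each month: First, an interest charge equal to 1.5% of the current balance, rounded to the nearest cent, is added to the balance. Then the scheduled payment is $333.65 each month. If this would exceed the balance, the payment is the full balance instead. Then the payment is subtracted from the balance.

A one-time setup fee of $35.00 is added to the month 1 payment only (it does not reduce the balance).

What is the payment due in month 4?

Month 1: $1,061.16 +$15.92 interest = $1,077.08; pay $333.65 (+ $35.00 fee) → $743.43
Month 2: $743.43 +$11.15 interest = $754.58; pay $333.65 → $420.93
Month 3: $420.93 +$6.31 interest = $427.24; pay $333.65 → $93.59
Month 4: $93.59 +$1.40 interest = $94.99; pay $94.99 → $0.00

$94.99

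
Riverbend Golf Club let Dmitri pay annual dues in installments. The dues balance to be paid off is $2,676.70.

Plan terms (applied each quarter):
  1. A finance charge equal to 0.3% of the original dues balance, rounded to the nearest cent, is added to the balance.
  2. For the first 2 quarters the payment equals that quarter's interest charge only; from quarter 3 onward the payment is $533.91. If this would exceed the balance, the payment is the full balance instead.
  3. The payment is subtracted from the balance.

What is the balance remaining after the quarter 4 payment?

# | Opening | Interest | Payment | End bal
1 | $2,676.70 | $8.03 | $8.03 | $2,676.70
2 | $2,676.70 | $8.03 | $8.03 | $2,676.70
3 | $2,676.70 | $8.03 | $533.91 | $2,150.82
4 | $2,150.82 | $8.03 | $533.91 | $1,624.94

$1,624.94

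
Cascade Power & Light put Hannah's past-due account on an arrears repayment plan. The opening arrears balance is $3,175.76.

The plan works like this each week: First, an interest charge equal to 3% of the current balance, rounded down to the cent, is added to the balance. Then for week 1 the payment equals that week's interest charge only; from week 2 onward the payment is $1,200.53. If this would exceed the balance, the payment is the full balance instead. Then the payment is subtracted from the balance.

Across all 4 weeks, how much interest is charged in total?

# | Opening | Interest | Payment | End bal
1 | $3,175.76 | $95.27 | $95.27 | $3,175.76
2 | $3,175.76 | $95.27 | $1,200.53 | $2,070.50
3 | $2,070.50 | $62.11 | $1,200.53 | $932.08
4 | $932.08 | $27.96 | $960.04 | $0.00
Total interest: $95.27 + $95.27 + $62.11 + $27.96 = $280.61

$280.61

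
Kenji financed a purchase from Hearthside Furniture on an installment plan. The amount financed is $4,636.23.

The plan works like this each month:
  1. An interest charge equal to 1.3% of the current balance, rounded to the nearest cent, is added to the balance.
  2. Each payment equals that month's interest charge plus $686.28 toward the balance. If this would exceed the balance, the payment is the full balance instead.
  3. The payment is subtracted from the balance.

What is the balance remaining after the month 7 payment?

$0.00

Month 1: $4,636.23 +$60.27 interest = $4,696.50; pay $746.55 → $3,949.95
Month 2: $3,949.95 +$51.35 interest = $4,001.30; pay $737.63 → $3,263.67
Month 3: $3,263.67 +$42.43 interest = $3,306.10; pay $728.71 → $2,577.39
Month 4: $2,577.39 +$33.51 interest = $2,610.90; pay $719.79 → $1,891.11
Month 5: $1,891.11 +$24.58 interest = $1,915.69; pay $710.86 → $1,204.83
Month 6: $1,204.83 +$15.66 interest = $1,220.49; pay $701.94 → $518.55
Month 7: $518.55 +$6.74 interest = $525.29; pay $525.29 → $0.00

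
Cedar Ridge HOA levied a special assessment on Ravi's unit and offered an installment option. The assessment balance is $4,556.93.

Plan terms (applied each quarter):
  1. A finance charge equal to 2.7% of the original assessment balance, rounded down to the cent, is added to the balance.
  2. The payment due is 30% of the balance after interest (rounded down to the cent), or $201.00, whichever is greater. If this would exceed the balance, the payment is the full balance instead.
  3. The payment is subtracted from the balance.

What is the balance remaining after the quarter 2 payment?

Quarter 1: $4,556.93 +$123.03 interest = $4,679.96; pay $1,403.98 → $3,275.98
Quarter 2: $3,275.98 +$123.03 interest = $3,399.01; pay $1,019.70 → $2,379.31

$2,379.31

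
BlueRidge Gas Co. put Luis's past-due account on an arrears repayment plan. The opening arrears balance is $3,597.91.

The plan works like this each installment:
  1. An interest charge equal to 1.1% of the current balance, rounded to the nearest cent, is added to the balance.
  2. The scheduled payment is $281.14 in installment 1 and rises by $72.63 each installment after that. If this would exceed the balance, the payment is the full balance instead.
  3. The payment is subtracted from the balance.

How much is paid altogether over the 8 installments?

Installment 1: opening $3,597.91; interest $39.58 → $3,637.49; payment $281.14; balance $3,356.35
Installment 2: opening $3,356.35; interest $36.92 → $3,393.27; payment $353.77; balance $3,039.50
Installment 3: opening $3,039.50; interest $33.43 → $3,072.93; payment $426.40; balance $2,646.53
Installment 4: opening $2,646.53; interest $29.11 → $2,675.64; payment $499.03; balance $2,176.61
Installment 5: opening $2,176.61; interest $23.94 → $2,200.55; payment $571.66; balance $1,628.89
Installment 6: opening $1,628.89; interest $17.92 → $1,646.81; payment $644.29; balance $1,002.52
Installment 7: opening $1,002.52; interest $11.03 → $1,013.55; payment $716.92; balance $296.63
Installment 8: opening $296.63; interest $3.26 → $299.89; payment $299.89; balance $0.00
Total paid: $3,793.10

$3,793.10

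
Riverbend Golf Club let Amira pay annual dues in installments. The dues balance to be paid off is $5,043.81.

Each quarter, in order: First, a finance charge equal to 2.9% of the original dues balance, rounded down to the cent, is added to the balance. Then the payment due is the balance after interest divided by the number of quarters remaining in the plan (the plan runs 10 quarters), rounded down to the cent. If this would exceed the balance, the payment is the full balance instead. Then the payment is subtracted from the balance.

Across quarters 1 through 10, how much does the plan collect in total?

$6,506.51

Quarter 1: $5,043.81 +$146.27 interest = $5,190.08; pay $519.00 → $4,671.08
Quarter 2: $4,671.08 +$146.27 interest = $4,817.35; pay $535.26 → $4,282.09
Quarter 3: $4,282.09 +$146.27 interest = $4,428.36; pay $553.54 → $3,874.82
Quarter 4: $3,874.82 +$146.27 interest = $4,021.09; pay $574.44 → $3,446.65
Quarter 5: $3,446.65 +$146.27 interest = $3,592.92; pay $598.82 → $2,994.10
Quarter 6: $2,994.10 +$146.27 interest = $3,140.37; pay $628.07 → $2,512.30
Quarter 7: $2,512.30 +$146.27 interest = $2,658.57; pay $664.64 → $1,993.93
Quarter 8: $1,993.93 +$146.27 interest = $2,140.20; pay $713.40 → $1,426.80
Quarter 9: $1,426.80 +$146.27 interest = $1,573.07; pay $786.53 → $786.54
Quarter 10: $786.54 +$146.27 interest = $932.81; pay $932.81 → $0.00
Total paid: $6,506.51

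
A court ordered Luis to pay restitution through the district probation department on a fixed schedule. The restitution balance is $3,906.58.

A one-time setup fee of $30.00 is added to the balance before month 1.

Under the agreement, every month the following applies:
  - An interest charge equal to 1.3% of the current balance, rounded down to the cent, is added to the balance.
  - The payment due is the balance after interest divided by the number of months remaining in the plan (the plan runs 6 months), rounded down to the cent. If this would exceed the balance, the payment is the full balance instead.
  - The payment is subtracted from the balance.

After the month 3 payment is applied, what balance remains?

$2,046.06

Month 1: $3,936.58 +$51.17 interest = $3,987.75; pay $664.62 → $3,323.13
Month 2: $3,323.13 +$43.20 interest = $3,366.33; pay $673.26 → $2,693.07
Month 3: $2,693.07 +$35.00 interest = $2,728.07; pay $682.01 → $2,046.06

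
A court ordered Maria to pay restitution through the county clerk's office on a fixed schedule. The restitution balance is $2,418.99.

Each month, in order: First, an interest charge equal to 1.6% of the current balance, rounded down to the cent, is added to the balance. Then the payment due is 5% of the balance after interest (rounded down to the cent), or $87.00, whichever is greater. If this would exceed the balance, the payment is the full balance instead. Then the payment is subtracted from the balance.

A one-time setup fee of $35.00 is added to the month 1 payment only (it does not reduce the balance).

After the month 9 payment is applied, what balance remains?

$1,758.69

Month 1: opening $2,418.99; interest $38.70 → $2,457.69; payment $122.88 (+ $35.00 fee); balance $2,334.81
Month 2: opening $2,334.81; interest $37.35 → $2,372.16; payment $118.60; balance $2,253.56
Month 3: opening $2,253.56; interest $36.05 → $2,289.61; payment $114.48; balance $2,175.13
Month 4: opening $2,175.13; interest $34.80 → $2,209.93; payment $110.49; balance $2,099.44
Month 5: opening $2,099.44; interest $33.59 → $2,133.03; payment $106.65; balance $2,026.38
Month 6: opening $2,026.38; interest $32.42 → $2,058.80; payment $102.94; balance $1,955.86
Month 7: opening $1,955.86; interest $31.29 → $1,987.15; payment $99.35; balance $1,887.80
Month 8: opening $1,887.80; interest $30.20 → $1,918.00; payment $95.90; balance $1,822.10
Month 9: opening $1,822.10; interest $29.15 → $1,851.25; payment $92.56; balance $1,758.69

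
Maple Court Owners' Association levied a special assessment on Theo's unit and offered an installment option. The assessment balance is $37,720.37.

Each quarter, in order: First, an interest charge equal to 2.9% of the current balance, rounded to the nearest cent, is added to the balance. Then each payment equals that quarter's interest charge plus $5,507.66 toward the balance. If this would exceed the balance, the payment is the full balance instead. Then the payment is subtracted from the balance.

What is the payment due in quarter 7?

$4,809.97

Quarter 1: opening $37,720.37; interest $1,093.89 → $38,814.26; payment $6,601.55; balance $32,212.71
Quarter 2: opening $32,212.71; interest $934.17 → $33,146.88; payment $6,441.83; balance $26,705.05
Quarter 3: opening $26,705.05; interest $774.45 → $27,479.50; payment $6,282.11; balance $21,197.39
Quarter 4: opening $21,197.39; interest $614.72 → $21,812.11; payment $6,122.38; balance $15,689.73
Quarter 5: opening $15,689.73; interest $455.00 → $16,144.73; payment $5,962.66; balance $10,182.07
Quarter 6: opening $10,182.07; interest $295.28 → $10,477.35; payment $5,802.94; balance $4,674.41
Quarter 7: opening $4,674.41; interest $135.56 → $4,809.97; payment $4,809.97; balance $0.00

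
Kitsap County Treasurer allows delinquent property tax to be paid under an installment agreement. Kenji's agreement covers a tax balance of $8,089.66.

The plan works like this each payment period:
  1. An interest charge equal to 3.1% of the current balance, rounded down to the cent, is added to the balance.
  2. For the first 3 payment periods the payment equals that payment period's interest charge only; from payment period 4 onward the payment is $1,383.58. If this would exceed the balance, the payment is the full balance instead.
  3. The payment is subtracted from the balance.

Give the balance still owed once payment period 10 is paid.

# | Opening | Interest | Payment | End bal
1 | $8,089.66 | $250.77 | $250.77 | $8,089.66
2 | $8,089.66 | $250.77 | $250.77 | $8,089.66
3 | $8,089.66 | $250.77 | $250.77 | $8,089.66
4 | $8,089.66 | $250.77 | $1,383.58 | $6,956.85
5 | $6,956.85 | $215.66 | $1,383.58 | $5,788.93
6 | $5,788.93 | $179.45 | $1,383.58 | $4,584.80
7 | $4,584.80 | $142.12 | $1,383.58 | $3,343.34
8 | $3,343.34 | $103.64 | $1,383.58 | $2,063.40
9 | $2,063.40 | $63.96 | $1,383.58 | $743.78
10 | $743.78 | $23.05 | $766.83 | $0.00

$0.00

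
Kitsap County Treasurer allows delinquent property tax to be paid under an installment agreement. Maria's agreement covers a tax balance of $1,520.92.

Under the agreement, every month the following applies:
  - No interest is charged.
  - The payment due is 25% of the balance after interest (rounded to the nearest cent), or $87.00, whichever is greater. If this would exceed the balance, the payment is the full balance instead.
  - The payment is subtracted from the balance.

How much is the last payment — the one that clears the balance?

$9.69

Month 1: $1,520.92 − $380.23 → $1,140.69
Month 2: $1,140.69 − $285.17 → $855.52
Month 3: $855.52 − $213.88 → $641.64
Month 4: $641.64 − $160.41 → $481.23
Month 5: $481.23 − $120.31 → $360.92
Month 6: $360.92 − $90.23 → $270.69
Month 7: $270.69 − $87.00 → $183.69
Month 8: $183.69 − $87.00 → $96.69
Month 9: $96.69 − $87.00 → $9.69
Month 10: $9.69 − $9.69 → $0.00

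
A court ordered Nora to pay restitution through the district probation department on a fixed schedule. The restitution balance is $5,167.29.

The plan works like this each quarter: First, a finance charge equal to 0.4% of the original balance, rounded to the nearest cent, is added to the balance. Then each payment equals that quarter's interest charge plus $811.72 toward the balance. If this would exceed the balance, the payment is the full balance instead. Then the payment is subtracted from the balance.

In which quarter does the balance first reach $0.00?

7

Quarter 1: $5,167.29 +$20.67 interest = $5,187.96; pay $832.39 → $4,355.57
Quarter 2: $4,355.57 +$20.67 interest = $4,376.24; pay $832.39 → $3,543.85
Quarter 3: $3,543.85 +$20.67 interest = $3,564.52; pay $832.39 → $2,732.13
Quarter 4: $2,732.13 +$20.67 interest = $2,752.80; pay $832.39 → $1,920.41
Quarter 5: $1,920.41 +$20.67 interest = $1,941.08; pay $832.39 → $1,108.69
Quarter 6: $1,108.69 +$20.67 interest = $1,129.36; pay $832.39 → $296.97
Quarter 7: $296.97 +$20.67 interest = $317.64; pay $317.64 → $0.00
Balance reaches $0.00 in quarter 7.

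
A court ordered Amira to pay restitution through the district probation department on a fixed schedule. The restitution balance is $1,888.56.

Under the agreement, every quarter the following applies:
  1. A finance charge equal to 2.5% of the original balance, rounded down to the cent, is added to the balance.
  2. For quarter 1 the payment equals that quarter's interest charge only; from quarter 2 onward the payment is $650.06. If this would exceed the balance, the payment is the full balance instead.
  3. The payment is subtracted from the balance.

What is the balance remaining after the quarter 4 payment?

$80.01

Quarter 1: $1,888.56 +$47.21 interest = $1,935.77; pay $47.21 → $1,888.56
Quarter 2: $1,888.56 +$47.21 interest = $1,935.77; pay $650.06 → $1,285.71
Quarter 3: $1,285.71 +$47.21 interest = $1,332.92; pay $650.06 → $682.86
Quarter 4: $682.86 +$47.21 interest = $730.07; pay $650.06 → $80.01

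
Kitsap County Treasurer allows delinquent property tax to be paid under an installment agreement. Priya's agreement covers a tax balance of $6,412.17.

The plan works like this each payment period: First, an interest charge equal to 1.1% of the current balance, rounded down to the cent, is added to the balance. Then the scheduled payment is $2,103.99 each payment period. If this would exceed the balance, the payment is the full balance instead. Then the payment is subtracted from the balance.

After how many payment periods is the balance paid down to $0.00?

4

Payment period 1: $6,412.17 +$70.53 interest = $6,482.70; pay $2,103.99 → $4,378.71
Payment period 2: $4,378.71 +$48.16 interest = $4,426.87; pay $2,103.99 → $2,322.88
Payment period 3: $2,322.88 +$25.55 interest = $2,348.43; pay $2,103.99 → $244.44
Payment period 4: $244.44 +$2.68 interest = $247.12; pay $247.12 → $0.00
Balance reaches $0.00 in payment period 4.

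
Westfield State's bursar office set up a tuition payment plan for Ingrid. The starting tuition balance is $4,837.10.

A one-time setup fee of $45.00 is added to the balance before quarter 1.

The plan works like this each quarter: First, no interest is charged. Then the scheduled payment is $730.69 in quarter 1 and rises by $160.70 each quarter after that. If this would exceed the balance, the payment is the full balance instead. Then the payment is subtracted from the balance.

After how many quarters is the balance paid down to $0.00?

Quarter 1: $4,882.10 − $730.69 → $4,151.41
Quarter 2: $4,151.41 − $891.39 → $3,260.02
Quarter 3: $3,260.02 − $1,052.09 → $2,207.93
Quarter 4: $2,207.93 − $1,212.79 → $995.14
Quarter 5: $995.14 − $995.14 → $0.00
Balance reaches $0.00 in quarter 5.

5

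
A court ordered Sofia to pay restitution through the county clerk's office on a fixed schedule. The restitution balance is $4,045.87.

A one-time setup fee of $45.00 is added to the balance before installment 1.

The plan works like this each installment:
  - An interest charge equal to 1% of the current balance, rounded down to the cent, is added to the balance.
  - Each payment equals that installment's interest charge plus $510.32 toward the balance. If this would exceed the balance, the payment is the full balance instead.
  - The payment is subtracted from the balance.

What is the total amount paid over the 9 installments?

# | Opening | Interest | Payment | End bal
1 | $4,090.87 | $40.90 | $551.22 | $3,580.55
2 | $3,580.55 | $35.80 | $546.12 | $3,070.23
3 | $3,070.23 | $30.70 | $541.02 | $2,559.91
4 | $2,559.91 | $25.59 | $535.91 | $2,049.59
5 | $2,049.59 | $20.49 | $530.81 | $1,539.27
6 | $1,539.27 | $15.39 | $525.71 | $1,028.95
7 | $1,028.95 | $10.28 | $520.60 | $518.63
8 | $518.63 | $5.18 | $515.50 | $8.31
9 | $8.31 | $0.08 | $8.39 | $0.00
Total paid: $4,275.28

$4,275.28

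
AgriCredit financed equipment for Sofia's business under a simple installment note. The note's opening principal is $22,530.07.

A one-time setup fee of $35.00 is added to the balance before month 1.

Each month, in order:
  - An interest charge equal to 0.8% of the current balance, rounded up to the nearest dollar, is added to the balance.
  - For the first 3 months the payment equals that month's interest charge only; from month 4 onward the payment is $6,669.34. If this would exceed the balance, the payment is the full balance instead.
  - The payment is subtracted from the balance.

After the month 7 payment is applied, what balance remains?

Month 1: opening $22,565.07; interest $181.00 → $22,746.07; payment $181.00; balance $22,565.07
Month 2: opening $22,565.07; interest $181.00 → $22,746.07; payment $181.00; balance $22,565.07
Month 3: opening $22,565.07; interest $181.00 → $22,746.07; payment $181.00; balance $22,565.07
Month 4: opening $22,565.07; interest $181.00 → $22,746.07; payment $6,669.34; balance $16,076.73
Month 5: opening $16,076.73; interest $129.00 → $16,205.73; payment $6,669.34; balance $9,536.39
Month 6: opening $9,536.39; interest $77.00 → $9,613.39; payment $6,669.34; balance $2,944.05
Month 7: opening $2,944.05; interest $24.00 → $2,968.05; payment $2,968.05; balance $0.00

$0.00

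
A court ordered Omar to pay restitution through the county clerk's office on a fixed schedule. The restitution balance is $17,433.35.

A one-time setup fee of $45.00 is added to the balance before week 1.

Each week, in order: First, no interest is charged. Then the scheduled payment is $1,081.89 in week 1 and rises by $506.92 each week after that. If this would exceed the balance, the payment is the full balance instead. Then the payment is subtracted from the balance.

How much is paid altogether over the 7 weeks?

$17,478.35

Week 1: $17,478.35 − $1,081.89 → $16,396.46
Week 2: $16,396.46 − $1,588.81 → $14,807.65
Week 3: $14,807.65 − $2,095.73 → $12,711.92
Week 4: $12,711.92 − $2,602.65 → $10,109.27
Week 5: $10,109.27 − $3,109.57 → $6,999.70
Week 6: $6,999.70 − $3,616.49 → $3,383.21
Week 7: $3,383.21 − $3,383.21 → $0.00
Total paid: $17,478.35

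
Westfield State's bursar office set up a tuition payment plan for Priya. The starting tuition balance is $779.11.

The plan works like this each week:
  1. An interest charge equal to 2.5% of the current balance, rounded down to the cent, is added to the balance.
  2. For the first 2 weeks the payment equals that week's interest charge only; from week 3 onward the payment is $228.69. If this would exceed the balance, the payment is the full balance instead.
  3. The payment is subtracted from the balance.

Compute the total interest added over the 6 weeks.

Week 1: $779.11 +$19.47 interest = $798.58; pay $19.47 → $779.11
Week 2: $779.11 +$19.47 interest = $798.58; pay $19.47 → $779.11
Week 3: $779.11 +$19.47 interest = $798.58; pay $228.69 → $569.89
Week 4: $569.89 +$14.24 interest = $584.13; pay $228.69 → $355.44
Week 5: $355.44 +$8.88 interest = $364.32; pay $228.69 → $135.63
Week 6: $135.63 +$3.39 interest = $139.02; pay $139.02 → $0.00
Total interest: $19.47 + $19.47 + $19.47 + $14.24 + $8.88 + $3.39 = $84.92

$84.92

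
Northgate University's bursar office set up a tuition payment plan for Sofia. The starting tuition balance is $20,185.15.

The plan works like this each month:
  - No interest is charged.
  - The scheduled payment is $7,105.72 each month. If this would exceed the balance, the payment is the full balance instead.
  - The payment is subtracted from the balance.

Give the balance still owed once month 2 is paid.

# | Opening | Payment | End bal
1 | $20,185.15 | $7,105.72 | $13,079.43
2 | $13,079.43 | $7,105.72 | $5,973.71

$5,973.71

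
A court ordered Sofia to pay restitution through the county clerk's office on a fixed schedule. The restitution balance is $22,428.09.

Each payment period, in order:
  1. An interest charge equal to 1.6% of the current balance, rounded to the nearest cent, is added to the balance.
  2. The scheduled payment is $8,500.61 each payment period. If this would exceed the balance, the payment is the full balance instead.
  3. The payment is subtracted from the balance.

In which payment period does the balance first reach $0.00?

Payment period 1: opening $22,428.09; interest $358.85 → $22,786.94; payment $8,500.61; balance $14,286.33
Payment period 2: opening $14,286.33; interest $228.58 → $14,514.91; payment $8,500.61; balance $6,014.30
Payment period 3: opening $6,014.30; interest $96.23 → $6,110.53; payment $6,110.53; balance $0.00
Balance reaches $0.00 in payment period 3.

3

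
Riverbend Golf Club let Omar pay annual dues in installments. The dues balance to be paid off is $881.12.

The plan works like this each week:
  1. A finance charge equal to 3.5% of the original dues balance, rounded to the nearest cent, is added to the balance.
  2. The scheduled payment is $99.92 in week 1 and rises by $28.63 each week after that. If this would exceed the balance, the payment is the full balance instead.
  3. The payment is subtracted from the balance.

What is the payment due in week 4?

# | Opening | Interest | Payment | End bal
1 | $881.12 | $30.84 | $99.92 | $812.04
2 | $812.04 | $30.84 | $128.55 | $714.33
3 | $714.33 | $30.84 | $157.18 | $587.99
4 | $587.99 | $30.84 | $185.81 | $433.02

$185.81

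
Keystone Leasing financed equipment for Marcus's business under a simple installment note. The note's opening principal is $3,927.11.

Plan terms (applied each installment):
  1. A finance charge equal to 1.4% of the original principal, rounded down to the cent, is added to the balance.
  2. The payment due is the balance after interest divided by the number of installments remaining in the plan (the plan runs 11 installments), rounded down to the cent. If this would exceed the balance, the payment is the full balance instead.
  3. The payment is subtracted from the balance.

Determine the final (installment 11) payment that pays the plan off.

$523.02

Installment 1: $3,927.11 +$54.97 interest = $3,982.08; pay $362.00 → $3,620.08
Installment 2: $3,620.08 +$54.97 interest = $3,675.05; pay $367.50 → $3,307.55
Installment 3: $3,307.55 +$54.97 interest = $3,362.52; pay $373.61 → $2,988.91
Installment 4: $2,988.91 +$54.97 interest = $3,043.88; pay $380.48 → $2,663.40
Installment 5: $2,663.40 +$54.97 interest = $2,718.37; pay $388.33 → $2,330.04
Installment 6: $2,330.04 +$54.97 interest = $2,385.01; pay $397.50 → $1,987.51
Installment 7: $1,987.51 +$54.97 interest = $2,042.48; pay $408.49 → $1,633.99
Installment 8: $1,633.99 +$54.97 interest = $1,688.96; pay $422.24 → $1,266.72
Installment 9: $1,266.72 +$54.97 interest = $1,321.69; pay $440.56 → $881.13
Installment 10: $881.13 +$54.97 interest = $936.10; pay $468.05 → $468.05
Installment 11: $468.05 +$54.97 interest = $523.02; pay $523.02 → $0.00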